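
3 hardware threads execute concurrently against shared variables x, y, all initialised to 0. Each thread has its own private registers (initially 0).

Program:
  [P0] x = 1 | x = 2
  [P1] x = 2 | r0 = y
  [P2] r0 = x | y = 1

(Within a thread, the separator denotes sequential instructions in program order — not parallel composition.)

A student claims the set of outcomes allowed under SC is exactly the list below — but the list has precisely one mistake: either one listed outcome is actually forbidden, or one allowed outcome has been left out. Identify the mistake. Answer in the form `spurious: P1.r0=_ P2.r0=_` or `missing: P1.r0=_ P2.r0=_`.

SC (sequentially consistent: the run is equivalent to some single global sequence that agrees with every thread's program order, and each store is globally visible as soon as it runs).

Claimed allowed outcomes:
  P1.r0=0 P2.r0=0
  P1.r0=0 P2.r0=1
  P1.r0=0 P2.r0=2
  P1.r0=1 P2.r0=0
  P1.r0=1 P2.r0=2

outcome vector order: (P1.r0,P2.r0)
SC (6): 0/0 0/1 0/2 1/0 1/1 1/2
SC∖claimed = {1/1}

missing: P1.r0=1 P2.r0=1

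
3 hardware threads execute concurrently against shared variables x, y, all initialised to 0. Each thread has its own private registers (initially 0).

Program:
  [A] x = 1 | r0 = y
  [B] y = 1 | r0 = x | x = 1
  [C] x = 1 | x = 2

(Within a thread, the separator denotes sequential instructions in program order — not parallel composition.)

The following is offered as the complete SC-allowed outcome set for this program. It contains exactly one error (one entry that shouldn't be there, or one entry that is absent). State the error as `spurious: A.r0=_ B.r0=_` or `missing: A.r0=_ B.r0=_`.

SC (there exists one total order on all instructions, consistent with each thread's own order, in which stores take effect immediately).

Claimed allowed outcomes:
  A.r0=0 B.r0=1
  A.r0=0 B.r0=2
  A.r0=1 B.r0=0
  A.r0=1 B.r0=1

outcome vector order: (A.r0,B.r0)
under SC → (0,1) (0,2) (1,0) (1,1) (1,2)
SC∖claimed = {(1,2)}

missing: A.r0=1 B.r0=2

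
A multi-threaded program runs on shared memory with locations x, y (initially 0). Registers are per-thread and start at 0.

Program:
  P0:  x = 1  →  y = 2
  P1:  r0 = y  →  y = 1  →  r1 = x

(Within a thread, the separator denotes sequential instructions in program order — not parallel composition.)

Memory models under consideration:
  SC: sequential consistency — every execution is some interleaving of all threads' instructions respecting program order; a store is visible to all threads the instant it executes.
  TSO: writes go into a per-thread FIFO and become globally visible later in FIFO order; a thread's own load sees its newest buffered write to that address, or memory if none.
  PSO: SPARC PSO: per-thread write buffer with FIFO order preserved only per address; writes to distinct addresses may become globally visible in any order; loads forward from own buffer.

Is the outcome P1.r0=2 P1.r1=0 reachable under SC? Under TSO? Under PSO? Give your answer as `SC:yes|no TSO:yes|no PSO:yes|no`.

outcome vector order: (P1.r0,P1.r1)
SC (3): 00 01 21
TSO (3): 00 01 21
PSO (4): 00 01 20 21
target 20 ∈ {PSO}

SC:no TSO:no PSO:yes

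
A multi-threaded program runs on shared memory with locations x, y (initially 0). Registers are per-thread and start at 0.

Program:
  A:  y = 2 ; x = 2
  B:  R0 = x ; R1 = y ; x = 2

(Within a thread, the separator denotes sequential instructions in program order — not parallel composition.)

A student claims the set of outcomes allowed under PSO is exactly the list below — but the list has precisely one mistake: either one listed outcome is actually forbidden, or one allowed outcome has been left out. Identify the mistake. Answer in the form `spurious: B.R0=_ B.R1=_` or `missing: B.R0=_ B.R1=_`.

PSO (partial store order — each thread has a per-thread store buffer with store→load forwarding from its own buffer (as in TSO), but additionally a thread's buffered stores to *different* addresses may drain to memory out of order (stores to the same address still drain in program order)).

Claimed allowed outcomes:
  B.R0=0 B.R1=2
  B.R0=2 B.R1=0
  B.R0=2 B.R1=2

outcome vector order: (B.R0,B.R1)
PSO: 4 outcomes — {00, 02, 20, 22}
PSO∖claimed = {00}

missing: B.R0=0 B.R1=0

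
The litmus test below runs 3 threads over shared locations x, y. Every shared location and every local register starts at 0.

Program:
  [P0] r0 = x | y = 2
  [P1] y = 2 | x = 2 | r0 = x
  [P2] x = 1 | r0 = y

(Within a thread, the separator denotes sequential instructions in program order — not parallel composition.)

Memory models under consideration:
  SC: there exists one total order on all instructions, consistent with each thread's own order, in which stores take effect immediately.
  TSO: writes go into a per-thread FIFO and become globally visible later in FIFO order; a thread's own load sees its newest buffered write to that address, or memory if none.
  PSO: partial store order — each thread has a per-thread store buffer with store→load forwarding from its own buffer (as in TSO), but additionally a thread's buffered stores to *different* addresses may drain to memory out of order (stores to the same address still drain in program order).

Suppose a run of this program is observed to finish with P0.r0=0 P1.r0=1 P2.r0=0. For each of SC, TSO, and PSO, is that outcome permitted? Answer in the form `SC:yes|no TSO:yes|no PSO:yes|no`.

SC:no TSO:yes PSO:yes

outcome vector order: (P0.r0,P1.r0,P2.r0)
SC (9): <0 1 2> <0 2 0> <0 2 2> <1 1 2> <1 2 0> <1 2 2> <2 1 2> <2 2 0> <2 2 2>
TSO (12): <0 1 0> <0 1 2> <0 2 0> <0 2 2> <1 1 0> <1 1 2> <1 2 0> <1 2 2> <2 1 0> <2 1 2> <2 2 0> <2 2 2>
PSO (12): <0 1 0> <0 1 2> <0 2 0> <0 2 2> <1 1 0> <1 1 2> <1 2 0> <1 2 2> <2 1 0> <2 1 2> <2 2 0> <2 2 2>
target <0 1 0> ∈ {TSO,PSO}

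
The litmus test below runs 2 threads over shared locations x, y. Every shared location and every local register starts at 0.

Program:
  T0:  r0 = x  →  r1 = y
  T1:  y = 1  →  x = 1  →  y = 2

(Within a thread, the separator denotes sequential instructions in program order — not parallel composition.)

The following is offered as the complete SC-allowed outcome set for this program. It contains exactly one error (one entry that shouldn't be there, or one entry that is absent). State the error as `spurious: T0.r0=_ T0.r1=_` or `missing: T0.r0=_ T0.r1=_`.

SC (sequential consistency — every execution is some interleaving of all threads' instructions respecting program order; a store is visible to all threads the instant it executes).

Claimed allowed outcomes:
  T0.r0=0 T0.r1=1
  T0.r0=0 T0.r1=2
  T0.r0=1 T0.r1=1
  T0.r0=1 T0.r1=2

missing: T0.r0=0 T0.r1=0

outcome vector order: (T0.r0,T0.r1)
SC: 5 outcomes — {(0,0), (0,1), (0,2), (1,1), (1,2)}
SC∖claimed = {(0,0)}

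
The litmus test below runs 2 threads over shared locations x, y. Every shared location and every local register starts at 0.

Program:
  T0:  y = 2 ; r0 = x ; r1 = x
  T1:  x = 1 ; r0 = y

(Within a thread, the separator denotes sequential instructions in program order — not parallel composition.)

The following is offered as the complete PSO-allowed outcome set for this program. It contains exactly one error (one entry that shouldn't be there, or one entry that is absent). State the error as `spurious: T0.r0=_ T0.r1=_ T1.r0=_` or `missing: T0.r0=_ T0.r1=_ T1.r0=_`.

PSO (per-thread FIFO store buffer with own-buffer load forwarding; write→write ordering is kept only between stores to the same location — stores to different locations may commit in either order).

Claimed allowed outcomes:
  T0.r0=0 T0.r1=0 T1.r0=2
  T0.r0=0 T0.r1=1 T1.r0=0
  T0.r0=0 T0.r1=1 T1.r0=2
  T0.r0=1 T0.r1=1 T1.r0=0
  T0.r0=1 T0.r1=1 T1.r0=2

missing: T0.r0=0 T0.r1=0 T1.r0=0

outcome vector order: (T0.r0,T0.r1,T1.r0)
[PSO] allowed = {0/0/0 0/0/2 0/1/0 0/1/2 1/1/0 1/1/2}
PSO∖claimed = {0/0/0}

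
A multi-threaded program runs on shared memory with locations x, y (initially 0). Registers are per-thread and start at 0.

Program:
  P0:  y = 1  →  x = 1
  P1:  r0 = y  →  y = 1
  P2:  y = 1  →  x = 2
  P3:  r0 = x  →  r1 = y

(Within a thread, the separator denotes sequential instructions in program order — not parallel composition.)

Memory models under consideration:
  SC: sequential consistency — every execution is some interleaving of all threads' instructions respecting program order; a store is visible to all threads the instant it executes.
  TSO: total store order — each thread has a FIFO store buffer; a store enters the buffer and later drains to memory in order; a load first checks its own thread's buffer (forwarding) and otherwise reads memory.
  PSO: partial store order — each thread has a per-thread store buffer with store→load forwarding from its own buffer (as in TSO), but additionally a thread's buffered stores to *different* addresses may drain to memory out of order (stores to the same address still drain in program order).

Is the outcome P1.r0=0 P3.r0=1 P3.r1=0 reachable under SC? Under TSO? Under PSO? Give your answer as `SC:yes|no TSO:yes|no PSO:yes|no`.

SC:no TSO:no PSO:yes

outcome vector order: (P1.r0,P3.r0,P3.r1)
[SC] allowed = {<0 0 0>; <0 0 1>; <0 1 1>; <0 2 1>; <1 0 0>; <1 0 1>; <1 1 1>; <1 2 1>}
[TSO] allowed = {<0 0 0>; <0 0 1>; <0 1 1>; <0 2 1>; <1 0 0>; <1 0 1>; <1 1 1>; <1 2 1>}
[PSO] allowed = {<0 0 0>; <0 0 1>; <0 1 0>; <0 1 1>; <0 2 0>; <0 2 1>; <1 0 0>; <1 0 1>; <1 1 0>; <1 1 1>; <1 2 0>; <1 2 1>}
target <0 1 0> ∈ {PSO}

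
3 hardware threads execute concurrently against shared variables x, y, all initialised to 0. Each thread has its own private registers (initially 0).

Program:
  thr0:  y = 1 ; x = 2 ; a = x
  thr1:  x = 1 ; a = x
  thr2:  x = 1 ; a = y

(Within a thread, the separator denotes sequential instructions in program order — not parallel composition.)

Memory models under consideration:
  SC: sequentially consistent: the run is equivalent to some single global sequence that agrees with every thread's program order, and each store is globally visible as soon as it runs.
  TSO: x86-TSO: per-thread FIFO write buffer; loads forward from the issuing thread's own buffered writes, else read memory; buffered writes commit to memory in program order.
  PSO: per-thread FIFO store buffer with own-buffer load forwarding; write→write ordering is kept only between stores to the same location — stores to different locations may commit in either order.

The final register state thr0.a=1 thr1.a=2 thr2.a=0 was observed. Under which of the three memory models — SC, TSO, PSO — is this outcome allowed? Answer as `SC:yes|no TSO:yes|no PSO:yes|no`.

outcome vector order: (thr0.a,thr1.a,thr2.a)
[SC] allowed = {<1 1 0>, <1 1 1>, <1 2 1>, <2 1 0>, <2 1 1>, <2 2 0>, <2 2 1>}
[TSO] allowed = {<1 1 0>, <1 1 1>, <1 2 0>, <1 2 1>, <2 1 0>, <2 1 1>, <2 2 0>, <2 2 1>}
[PSO] allowed = {<1 1 0>, <1 1 1>, <1 2 0>, <1 2 1>, <2 1 0>, <2 1 1>, <2 2 0>, <2 2 1>}
target <1 2 0> ∈ {TSO,PSO}

SC:no TSO:yes PSO:yes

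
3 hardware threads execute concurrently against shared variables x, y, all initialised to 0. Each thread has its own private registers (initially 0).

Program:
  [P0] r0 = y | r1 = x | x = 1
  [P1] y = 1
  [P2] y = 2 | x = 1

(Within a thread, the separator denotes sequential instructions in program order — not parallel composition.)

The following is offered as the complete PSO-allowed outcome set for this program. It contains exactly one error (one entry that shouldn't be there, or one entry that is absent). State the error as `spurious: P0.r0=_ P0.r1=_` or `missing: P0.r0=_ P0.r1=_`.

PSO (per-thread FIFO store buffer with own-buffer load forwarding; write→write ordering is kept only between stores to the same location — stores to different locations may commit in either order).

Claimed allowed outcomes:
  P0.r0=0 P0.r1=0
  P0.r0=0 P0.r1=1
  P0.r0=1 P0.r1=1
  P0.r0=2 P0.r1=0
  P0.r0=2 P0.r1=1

outcome vector order: (P0.r0,P0.r1)
under PSO → <0 0> <0 1> <1 0> <1 1> <2 0> <2 1>
PSO∖claimed = {<1 0>}

missing: P0.r0=1 P0.r1=0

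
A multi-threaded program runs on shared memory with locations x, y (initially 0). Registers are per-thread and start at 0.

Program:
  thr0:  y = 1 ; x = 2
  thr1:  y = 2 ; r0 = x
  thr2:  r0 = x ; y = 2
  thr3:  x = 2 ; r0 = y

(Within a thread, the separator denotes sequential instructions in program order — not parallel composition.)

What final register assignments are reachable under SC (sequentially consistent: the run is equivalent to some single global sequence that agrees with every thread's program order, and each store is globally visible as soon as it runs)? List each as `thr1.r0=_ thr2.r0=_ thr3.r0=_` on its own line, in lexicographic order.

outcome vector order: (thr1.r0,thr2.r0,thr3.r0)
|SC outcomes| = 10

thr1.r0=0 thr2.r0=0 thr3.r0=1
thr1.r0=0 thr2.r0=0 thr3.r0=2
thr1.r0=0 thr2.r0=2 thr3.r0=1
thr1.r0=0 thr2.r0=2 thr3.r0=2
thr1.r0=2 thr2.r0=0 thr3.r0=0
thr1.r0=2 thr2.r0=0 thr3.r0=1
thr1.r0=2 thr2.r0=0 thr3.r0=2
thr1.r0=2 thr2.r0=2 thr3.r0=0
thr1.r0=2 thr2.r0=2 thr3.r0=1
thr1.r0=2 thr2.r0=2 thr3.r0=2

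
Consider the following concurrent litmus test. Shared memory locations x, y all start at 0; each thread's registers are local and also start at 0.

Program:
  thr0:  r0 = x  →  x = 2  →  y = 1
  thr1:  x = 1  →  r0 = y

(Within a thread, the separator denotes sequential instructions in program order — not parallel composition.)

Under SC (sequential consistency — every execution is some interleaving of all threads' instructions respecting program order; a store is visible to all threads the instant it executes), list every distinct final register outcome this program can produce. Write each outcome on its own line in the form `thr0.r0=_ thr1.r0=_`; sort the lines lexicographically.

outcome vector order: (thr0.r0,thr1.r0)
|SC outcomes| = 4

thr0.r0=0 thr1.r0=0
thr0.r0=0 thr1.r0=1
thr0.r0=1 thr1.r0=0
thr0.r0=1 thr1.r0=1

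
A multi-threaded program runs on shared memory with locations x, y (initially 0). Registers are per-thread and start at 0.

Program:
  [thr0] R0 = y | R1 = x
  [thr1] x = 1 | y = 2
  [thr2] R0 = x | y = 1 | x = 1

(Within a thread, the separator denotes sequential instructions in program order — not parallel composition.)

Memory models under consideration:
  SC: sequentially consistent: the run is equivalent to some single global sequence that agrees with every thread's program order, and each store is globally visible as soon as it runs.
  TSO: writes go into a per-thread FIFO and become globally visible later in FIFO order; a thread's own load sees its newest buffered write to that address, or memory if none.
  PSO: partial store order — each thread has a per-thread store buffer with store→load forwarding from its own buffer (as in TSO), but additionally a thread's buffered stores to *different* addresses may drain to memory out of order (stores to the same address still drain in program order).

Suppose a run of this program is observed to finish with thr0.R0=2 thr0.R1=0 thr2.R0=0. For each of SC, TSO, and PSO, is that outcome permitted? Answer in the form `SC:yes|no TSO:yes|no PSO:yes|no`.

outcome vector order: (thr0.R0,thr0.R1,thr2.R0)
under SC → 0/0/0; 0/0/1; 0/1/0; 0/1/1; 1/0/0; 1/1/0; 1/1/1; 2/1/0; 2/1/1
under TSO → 0/0/0; 0/0/1; 0/1/0; 0/1/1; 1/0/0; 1/1/0; 1/1/1; 2/1/0; 2/1/1
under PSO → 0/0/0; 0/0/1; 0/1/0; 0/1/1; 1/0/0; 1/1/0; 1/1/1; 2/0/0; 2/0/1; 2/1/0; 2/1/1
target 2/0/0 ∈ {PSO}

SC:no TSO:no PSO:yes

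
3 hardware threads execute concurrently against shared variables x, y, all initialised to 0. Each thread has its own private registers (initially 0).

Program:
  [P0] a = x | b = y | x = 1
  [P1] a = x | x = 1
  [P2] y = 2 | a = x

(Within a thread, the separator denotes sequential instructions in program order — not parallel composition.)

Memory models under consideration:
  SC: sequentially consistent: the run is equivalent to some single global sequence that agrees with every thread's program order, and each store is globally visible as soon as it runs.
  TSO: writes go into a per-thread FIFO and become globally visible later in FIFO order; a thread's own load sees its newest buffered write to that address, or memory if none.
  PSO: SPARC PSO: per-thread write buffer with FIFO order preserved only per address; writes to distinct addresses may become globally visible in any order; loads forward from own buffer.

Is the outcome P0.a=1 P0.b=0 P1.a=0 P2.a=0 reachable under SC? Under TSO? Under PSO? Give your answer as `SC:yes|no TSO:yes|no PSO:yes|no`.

outcome vector order: (P0.a,P0.b,P1.a,P2.a)
SC (11): 0/0/0/0 0/0/0/1 0/0/1/0 0/0/1/1 0/2/0/0 0/2/0/1 0/2/1/0 0/2/1/1 1/0/0/1 1/2/0/0 1/2/0/1
TSO (12): 0/0/0/0 0/0/0/1 0/0/1/0 0/0/1/1 0/2/0/0 0/2/0/1 0/2/1/0 0/2/1/1 1/0/0/0 1/0/0/1 1/2/0/0 1/2/0/1
PSO (12): 0/0/0/0 0/0/0/1 0/0/1/0 0/0/1/1 0/2/0/0 0/2/0/1 0/2/1/0 0/2/1/1 1/0/0/0 1/0/0/1 1/2/0/0 1/2/0/1
target 1/0/0/0 ∈ {TSO,PSO}

SC:no TSO:yes PSO:yes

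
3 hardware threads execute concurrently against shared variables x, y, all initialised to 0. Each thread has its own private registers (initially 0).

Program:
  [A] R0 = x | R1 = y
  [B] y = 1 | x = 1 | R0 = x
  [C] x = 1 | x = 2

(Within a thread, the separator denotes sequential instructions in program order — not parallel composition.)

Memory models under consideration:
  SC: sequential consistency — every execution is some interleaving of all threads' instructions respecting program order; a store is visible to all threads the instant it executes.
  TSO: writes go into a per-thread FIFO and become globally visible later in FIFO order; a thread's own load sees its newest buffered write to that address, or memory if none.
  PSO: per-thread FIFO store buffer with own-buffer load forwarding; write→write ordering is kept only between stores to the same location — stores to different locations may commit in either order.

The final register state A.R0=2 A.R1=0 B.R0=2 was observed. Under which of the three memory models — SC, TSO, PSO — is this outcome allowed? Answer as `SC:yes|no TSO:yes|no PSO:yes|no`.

outcome vector order: (A.R0,A.R1,B.R0)
SC (11): (0,0,1) (0,0,2) (0,1,1) (0,1,2) (1,0,1) (1,0,2) (1,1,1) (1,1,2) (2,0,1) (2,1,1) (2,1,2)
TSO (11): (0,0,1) (0,0,2) (0,1,1) (0,1,2) (1,0,1) (1,0,2) (1,1,1) (1,1,2) (2,0,1) (2,1,1) (2,1,2)
PSO (12): (0,0,1) (0,0,2) (0,1,1) (0,1,2) (1,0,1) (1,0,2) (1,1,1) (1,1,2) (2,0,1) (2,0,2) (2,1,1) (2,1,2)
target (2,0,2) ∈ {PSO}

SC:no TSO:no PSO:yes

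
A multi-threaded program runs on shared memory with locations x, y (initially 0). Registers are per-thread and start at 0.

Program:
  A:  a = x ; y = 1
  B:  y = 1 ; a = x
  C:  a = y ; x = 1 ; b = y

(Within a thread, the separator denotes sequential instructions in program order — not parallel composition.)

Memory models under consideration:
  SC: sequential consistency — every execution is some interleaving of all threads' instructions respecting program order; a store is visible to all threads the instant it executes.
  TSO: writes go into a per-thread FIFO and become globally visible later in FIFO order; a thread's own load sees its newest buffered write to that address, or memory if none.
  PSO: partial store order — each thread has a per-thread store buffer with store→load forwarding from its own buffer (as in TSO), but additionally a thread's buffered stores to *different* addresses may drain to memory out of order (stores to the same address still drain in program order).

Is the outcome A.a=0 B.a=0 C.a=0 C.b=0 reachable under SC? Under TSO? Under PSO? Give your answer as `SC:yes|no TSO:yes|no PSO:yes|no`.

SC:no TSO:yes PSO:yes

outcome vector order: (A.a,B.a,C.a,C.b)
SC: 10 outcomes — {0/0/0/1, 0/0/1/1, 0/1/0/0, 0/1/0/1, 0/1/1/1, 1/0/0/1, 1/0/1/1, 1/1/0/0, 1/1/0/1, 1/1/1/1}
TSO: 12 outcomes — {0/0/0/0, 0/0/0/1, 0/0/1/1, 0/1/0/0, 0/1/0/1, 0/1/1/1, 1/0/0/0, 1/0/0/1, 1/0/1/1, 1/1/0/0, 1/1/0/1, 1/1/1/1}
PSO: 12 outcomes — {0/0/0/0, 0/0/0/1, 0/0/1/1, 0/1/0/0, 0/1/0/1, 0/1/1/1, 1/0/0/0, 1/0/0/1, 1/0/1/1, 1/1/0/0, 1/1/0/1, 1/1/1/1}
target 0/0/0/0 ∈ {TSO,PSO}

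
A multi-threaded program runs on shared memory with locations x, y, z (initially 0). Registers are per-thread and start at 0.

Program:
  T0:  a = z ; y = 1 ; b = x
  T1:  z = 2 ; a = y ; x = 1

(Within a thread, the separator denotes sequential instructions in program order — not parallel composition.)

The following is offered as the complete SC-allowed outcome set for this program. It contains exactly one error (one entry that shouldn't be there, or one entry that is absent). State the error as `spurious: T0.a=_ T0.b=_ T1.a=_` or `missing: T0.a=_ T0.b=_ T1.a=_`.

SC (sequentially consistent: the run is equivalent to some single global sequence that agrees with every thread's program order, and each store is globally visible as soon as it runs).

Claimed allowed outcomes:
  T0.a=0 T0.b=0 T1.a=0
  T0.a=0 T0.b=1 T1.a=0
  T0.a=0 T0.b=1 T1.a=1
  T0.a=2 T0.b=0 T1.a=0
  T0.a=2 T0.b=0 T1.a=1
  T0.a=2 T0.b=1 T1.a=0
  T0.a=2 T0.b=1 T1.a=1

missing: T0.a=0 T0.b=0 T1.a=1

outcome vector order: (T0.a,T0.b,T1.a)
SC: 8 outcomes — {000; 001; 010; 011; 200; 201; 210; 211}
SC∖claimed = {001}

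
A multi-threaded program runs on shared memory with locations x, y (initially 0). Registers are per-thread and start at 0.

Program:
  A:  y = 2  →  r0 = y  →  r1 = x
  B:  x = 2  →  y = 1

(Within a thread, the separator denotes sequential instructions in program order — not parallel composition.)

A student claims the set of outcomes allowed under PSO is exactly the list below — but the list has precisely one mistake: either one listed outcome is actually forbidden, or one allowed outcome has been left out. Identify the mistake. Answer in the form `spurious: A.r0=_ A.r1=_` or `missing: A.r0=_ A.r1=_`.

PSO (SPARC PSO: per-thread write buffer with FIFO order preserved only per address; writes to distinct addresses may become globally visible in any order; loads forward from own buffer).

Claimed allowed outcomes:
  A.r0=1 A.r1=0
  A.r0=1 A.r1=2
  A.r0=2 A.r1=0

missing: A.r0=2 A.r1=2

outcome vector order: (A.r0,A.r1)
PSO (4): <1 0>, <1 2>, <2 0>, <2 2>
PSO∖claimed = {<2 2>}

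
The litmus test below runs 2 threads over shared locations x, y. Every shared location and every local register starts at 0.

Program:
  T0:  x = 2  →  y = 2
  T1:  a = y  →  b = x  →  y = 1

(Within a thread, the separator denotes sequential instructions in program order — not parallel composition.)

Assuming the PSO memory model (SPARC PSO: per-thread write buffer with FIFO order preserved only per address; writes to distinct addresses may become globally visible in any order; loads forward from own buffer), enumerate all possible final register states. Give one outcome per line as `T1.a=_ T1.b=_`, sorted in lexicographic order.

T1.a=0 T1.b=0
T1.a=0 T1.b=2
T1.a=2 T1.b=0
T1.a=2 T1.b=2

outcome vector order: (T1.a,T1.b)
|PSO outcomes| = 4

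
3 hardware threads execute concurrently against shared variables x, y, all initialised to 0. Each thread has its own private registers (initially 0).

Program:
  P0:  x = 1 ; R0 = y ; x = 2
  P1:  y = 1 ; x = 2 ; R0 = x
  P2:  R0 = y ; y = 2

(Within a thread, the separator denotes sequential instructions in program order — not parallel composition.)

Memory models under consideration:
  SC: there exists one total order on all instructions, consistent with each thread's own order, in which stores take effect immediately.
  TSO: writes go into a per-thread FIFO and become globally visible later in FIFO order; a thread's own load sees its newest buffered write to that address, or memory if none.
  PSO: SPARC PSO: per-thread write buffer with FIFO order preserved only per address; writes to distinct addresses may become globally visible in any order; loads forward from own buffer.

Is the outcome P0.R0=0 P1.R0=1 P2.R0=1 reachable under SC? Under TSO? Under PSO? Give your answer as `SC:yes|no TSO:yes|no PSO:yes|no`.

SC:no TSO:yes PSO:yes

outcome vector order: (P0.R0,P1.R0,P2.R0)
SC (10): 0/2/0 0/2/1 1/1/0 1/1/1 1/2/0 1/2/1 2/1/0 2/1/1 2/2/0 2/2/1
TSO (12): 0/1/0 0/1/1 0/2/0 0/2/1 1/1/0 1/1/1 1/2/0 1/2/1 2/1/0 2/1/1 2/2/0 2/2/1
PSO (12): 0/1/0 0/1/1 0/2/0 0/2/1 1/1/0 1/1/1 1/2/0 1/2/1 2/1/0 2/1/1 2/2/0 2/2/1
target 0/1/1 ∈ {TSO,PSO}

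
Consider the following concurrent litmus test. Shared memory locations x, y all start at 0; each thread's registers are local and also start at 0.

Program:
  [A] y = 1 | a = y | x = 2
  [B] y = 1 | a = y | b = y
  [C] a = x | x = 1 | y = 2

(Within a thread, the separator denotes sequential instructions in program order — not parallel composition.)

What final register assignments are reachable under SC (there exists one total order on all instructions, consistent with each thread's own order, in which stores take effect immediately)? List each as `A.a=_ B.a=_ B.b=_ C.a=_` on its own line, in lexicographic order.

outcome vector order: (A.a,B.a,B.b,C.a)
|SC outcomes| = 10

A.a=1 B.a=1 B.b=1 C.a=0
A.a=1 B.a=1 B.b=1 C.a=2
A.a=1 B.a=1 B.b=2 C.a=0
A.a=1 B.a=1 B.b=2 C.a=2
A.a=1 B.a=2 B.b=1 C.a=0
A.a=1 B.a=2 B.b=2 C.a=0
A.a=1 B.a=2 B.b=2 C.a=2
A.a=2 B.a=1 B.b=1 C.a=0
A.a=2 B.a=1 B.b=2 C.a=0
A.a=2 B.a=2 B.b=2 C.a=0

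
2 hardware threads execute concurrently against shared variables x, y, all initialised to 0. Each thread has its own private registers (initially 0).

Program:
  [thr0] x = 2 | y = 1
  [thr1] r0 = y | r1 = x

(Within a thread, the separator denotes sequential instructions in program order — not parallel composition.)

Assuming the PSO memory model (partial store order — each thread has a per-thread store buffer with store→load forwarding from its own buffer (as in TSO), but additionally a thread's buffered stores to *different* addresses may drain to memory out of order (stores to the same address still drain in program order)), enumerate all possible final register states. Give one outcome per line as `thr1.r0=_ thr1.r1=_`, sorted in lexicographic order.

outcome vector order: (thr1.r0,thr1.r1)
|PSO outcomes| = 4

thr1.r0=0 thr1.r1=0
thr1.r0=0 thr1.r1=2
thr1.r0=1 thr1.r1=0
thr1.r0=1 thr1.r1=2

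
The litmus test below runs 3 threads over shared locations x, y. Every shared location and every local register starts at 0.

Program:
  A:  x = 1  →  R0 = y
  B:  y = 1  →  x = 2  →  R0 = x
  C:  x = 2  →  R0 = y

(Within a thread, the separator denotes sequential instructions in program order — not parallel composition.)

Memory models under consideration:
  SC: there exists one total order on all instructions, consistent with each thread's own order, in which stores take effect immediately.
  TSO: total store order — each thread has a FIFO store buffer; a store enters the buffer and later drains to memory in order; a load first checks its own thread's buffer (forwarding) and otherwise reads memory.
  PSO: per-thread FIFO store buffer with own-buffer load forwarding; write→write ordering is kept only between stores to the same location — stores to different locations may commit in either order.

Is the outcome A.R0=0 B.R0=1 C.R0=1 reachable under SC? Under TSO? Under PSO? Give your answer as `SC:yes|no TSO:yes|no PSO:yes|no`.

SC:no TSO:yes PSO:yes

outcome vector order: (A.R0,B.R0,C.R0)
SC (6): 0/2/0; 0/2/1; 1/1/0; 1/1/1; 1/2/0; 1/2/1
TSO (8): 0/1/0; 0/1/1; 0/2/0; 0/2/1; 1/1/0; 1/1/1; 1/2/0; 1/2/1
PSO (8): 0/1/0; 0/1/1; 0/2/0; 0/2/1; 1/1/0; 1/1/1; 1/2/0; 1/2/1
target 0/1/1 ∈ {TSO,PSO}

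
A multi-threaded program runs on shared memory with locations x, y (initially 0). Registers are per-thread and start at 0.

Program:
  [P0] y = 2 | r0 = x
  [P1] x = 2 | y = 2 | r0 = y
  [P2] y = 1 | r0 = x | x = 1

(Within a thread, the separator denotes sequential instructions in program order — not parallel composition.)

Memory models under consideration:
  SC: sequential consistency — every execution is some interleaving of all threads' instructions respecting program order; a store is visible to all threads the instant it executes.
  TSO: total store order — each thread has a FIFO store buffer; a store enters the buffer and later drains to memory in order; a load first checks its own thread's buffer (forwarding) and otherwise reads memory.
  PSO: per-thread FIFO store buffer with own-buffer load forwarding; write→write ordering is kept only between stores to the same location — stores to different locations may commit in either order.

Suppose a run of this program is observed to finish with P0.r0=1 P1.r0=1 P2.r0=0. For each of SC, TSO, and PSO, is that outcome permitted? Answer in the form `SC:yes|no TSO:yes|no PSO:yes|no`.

SC:no TSO:yes PSO:yes

outcome vector order: (P0.r0,P1.r0,P2.r0)
[SC] allowed = {0/1/2, 0/2/0, 0/2/2, 1/1/2, 1/2/0, 1/2/2, 2/1/2, 2/2/0, 2/2/2}
[TSO] allowed = {0/1/0, 0/1/2, 0/2/0, 0/2/2, 1/1/0, 1/1/2, 1/2/0, 1/2/2, 2/1/0, 2/1/2, 2/2/0, 2/2/2}
[PSO] allowed = {0/1/0, 0/1/2, 0/2/0, 0/2/2, 1/1/0, 1/1/2, 1/2/0, 1/2/2, 2/1/0, 2/1/2, 2/2/0, 2/2/2}
target 1/1/0 ∈ {TSO,PSO}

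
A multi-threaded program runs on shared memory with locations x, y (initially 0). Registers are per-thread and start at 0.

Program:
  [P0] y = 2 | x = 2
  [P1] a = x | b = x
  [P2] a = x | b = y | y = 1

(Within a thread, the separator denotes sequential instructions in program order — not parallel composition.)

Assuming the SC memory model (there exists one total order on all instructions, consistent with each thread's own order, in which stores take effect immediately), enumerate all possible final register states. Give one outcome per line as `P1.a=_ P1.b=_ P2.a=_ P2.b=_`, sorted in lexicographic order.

P1.a=0 P1.b=0 P2.a=0 P2.b=0
P1.a=0 P1.b=0 P2.a=0 P2.b=2
P1.a=0 P1.b=0 P2.a=2 P2.b=2
P1.a=0 P1.b=2 P2.a=0 P2.b=0
P1.a=0 P1.b=2 P2.a=0 P2.b=2
P1.a=0 P1.b=2 P2.a=2 P2.b=2
P1.a=2 P1.b=2 P2.a=0 P2.b=0
P1.a=2 P1.b=2 P2.a=0 P2.b=2
P1.a=2 P1.b=2 P2.a=2 P2.b=2

outcome vector order: (P1.a,P1.b,P2.a,P2.b)
|SC outcomes| = 9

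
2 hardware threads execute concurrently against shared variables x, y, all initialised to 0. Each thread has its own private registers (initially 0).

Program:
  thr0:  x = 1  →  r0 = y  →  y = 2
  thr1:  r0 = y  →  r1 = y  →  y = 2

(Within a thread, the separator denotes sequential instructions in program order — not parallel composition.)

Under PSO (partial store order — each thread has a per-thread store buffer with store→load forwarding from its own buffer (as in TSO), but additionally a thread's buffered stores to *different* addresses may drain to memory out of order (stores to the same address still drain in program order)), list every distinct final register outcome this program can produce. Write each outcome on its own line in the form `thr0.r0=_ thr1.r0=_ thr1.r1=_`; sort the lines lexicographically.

thr0.r0=0 thr1.r0=0 thr1.r1=0
thr0.r0=0 thr1.r0=0 thr1.r1=2
thr0.r0=0 thr1.r0=2 thr1.r1=2
thr0.r0=2 thr1.r0=0 thr1.r1=0

outcome vector order: (thr0.r0,thr1.r0,thr1.r1)
|PSO outcomes| = 4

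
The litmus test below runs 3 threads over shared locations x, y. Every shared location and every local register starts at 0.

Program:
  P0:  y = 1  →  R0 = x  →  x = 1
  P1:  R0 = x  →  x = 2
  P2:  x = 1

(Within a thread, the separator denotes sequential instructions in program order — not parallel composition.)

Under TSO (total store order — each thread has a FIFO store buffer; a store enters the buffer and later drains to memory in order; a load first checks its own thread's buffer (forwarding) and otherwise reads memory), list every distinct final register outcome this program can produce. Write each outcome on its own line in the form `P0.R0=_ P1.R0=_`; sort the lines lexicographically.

P0.R0=0 P1.R0=0
P0.R0=0 P1.R0=1
P0.R0=1 P1.R0=0
P0.R0=1 P1.R0=1
P0.R0=2 P1.R0=0
P0.R0=2 P1.R0=1

outcome vector order: (P0.R0,P1.R0)
|TSO outcomes| = 6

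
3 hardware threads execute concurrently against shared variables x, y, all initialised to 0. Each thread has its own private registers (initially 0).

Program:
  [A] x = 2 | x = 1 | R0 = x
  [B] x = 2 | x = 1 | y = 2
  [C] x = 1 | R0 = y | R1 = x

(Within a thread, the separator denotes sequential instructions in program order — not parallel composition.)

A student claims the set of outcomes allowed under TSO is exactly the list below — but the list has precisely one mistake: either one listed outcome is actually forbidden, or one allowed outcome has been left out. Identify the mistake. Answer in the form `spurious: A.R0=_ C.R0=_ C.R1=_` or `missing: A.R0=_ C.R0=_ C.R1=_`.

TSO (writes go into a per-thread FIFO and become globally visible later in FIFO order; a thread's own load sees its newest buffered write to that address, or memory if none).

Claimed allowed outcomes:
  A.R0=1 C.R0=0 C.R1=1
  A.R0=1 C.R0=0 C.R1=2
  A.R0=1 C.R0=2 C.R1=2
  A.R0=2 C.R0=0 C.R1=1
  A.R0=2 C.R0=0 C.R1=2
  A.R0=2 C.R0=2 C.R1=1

missing: A.R0=1 C.R0=2 C.R1=1

outcome vector order: (A.R0,C.R0,C.R1)
TSO: 7 outcomes — {(1,0,1), (1,0,2), (1,2,1), (1,2,2), (2,0,1), (2,0,2), (2,2,1)}
TSO∖claimed = {(1,2,1)}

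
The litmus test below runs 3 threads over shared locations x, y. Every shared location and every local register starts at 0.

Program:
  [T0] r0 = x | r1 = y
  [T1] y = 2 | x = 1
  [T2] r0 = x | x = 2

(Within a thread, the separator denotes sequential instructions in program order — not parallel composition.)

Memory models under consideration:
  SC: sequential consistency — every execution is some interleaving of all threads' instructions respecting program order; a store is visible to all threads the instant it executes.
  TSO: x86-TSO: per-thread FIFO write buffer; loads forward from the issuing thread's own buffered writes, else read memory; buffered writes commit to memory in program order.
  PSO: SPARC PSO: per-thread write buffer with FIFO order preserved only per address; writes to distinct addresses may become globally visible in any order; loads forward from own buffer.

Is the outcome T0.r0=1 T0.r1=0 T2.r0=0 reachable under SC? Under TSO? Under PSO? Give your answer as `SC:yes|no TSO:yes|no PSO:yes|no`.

SC:no TSO:no PSO:yes

outcome vector order: (T0.r0,T0.r1,T2.r0)
SC: 9 outcomes — {(0,0,0); (0,0,1); (0,2,0); (0,2,1); (1,2,0); (1,2,1); (2,0,0); (2,2,0); (2,2,1)}
TSO: 9 outcomes — {(0,0,0); (0,0,1); (0,2,0); (0,2,1); (1,2,0); (1,2,1); (2,0,0); (2,2,0); (2,2,1)}
PSO: 12 outcomes — {(0,0,0); (0,0,1); (0,2,0); (0,2,1); (1,0,0); (1,0,1); (1,2,0); (1,2,1); (2,0,0); (2,0,1); (2,2,0); (2,2,1)}
target (1,0,0) ∈ {PSO}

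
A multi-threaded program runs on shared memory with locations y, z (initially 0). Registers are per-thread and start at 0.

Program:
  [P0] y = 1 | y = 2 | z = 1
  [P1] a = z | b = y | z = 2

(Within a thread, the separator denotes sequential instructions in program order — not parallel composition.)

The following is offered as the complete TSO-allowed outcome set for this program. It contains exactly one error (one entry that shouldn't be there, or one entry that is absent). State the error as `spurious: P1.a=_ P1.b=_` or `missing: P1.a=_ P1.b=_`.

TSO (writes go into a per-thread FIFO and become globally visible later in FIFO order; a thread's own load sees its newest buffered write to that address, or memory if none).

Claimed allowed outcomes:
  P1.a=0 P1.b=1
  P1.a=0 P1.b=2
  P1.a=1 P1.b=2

outcome vector order: (P1.a,P1.b)
TSO (4): 0/0 0/1 0/2 1/2
TSO∖claimed = {0/0}

missing: P1.a=0 P1.b=0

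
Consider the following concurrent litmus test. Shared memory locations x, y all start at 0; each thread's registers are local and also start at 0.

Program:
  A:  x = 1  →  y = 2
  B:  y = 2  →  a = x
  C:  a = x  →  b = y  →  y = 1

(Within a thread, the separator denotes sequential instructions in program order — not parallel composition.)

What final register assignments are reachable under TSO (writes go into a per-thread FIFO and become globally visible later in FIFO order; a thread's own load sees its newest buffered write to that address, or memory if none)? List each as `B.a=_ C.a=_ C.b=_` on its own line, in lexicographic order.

outcome vector order: (B.a,C.a,C.b)
|TSO outcomes| = 8

B.a=0 C.a=0 C.b=0
B.a=0 C.a=0 C.b=2
B.a=0 C.a=1 C.b=0
B.a=0 C.a=1 C.b=2
B.a=1 C.a=0 C.b=0
B.a=1 C.a=0 C.b=2
B.a=1 C.a=1 C.b=0
B.a=1 C.a=1 C.b=2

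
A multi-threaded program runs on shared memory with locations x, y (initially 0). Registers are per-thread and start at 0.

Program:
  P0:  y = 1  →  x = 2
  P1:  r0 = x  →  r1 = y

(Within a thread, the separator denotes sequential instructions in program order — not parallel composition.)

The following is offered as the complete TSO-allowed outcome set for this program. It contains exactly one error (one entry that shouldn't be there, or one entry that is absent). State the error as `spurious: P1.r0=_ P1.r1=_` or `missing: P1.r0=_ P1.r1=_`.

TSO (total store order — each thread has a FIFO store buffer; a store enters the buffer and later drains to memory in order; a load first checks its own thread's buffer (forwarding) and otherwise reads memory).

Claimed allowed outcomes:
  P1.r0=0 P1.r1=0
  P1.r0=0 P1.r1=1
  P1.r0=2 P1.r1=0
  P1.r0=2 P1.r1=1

spurious: P1.r0=2 P1.r1=0

outcome vector order: (P1.r0,P1.r1)
TSO (3): 0/0; 0/1; 2/1
claimed∖TSO = {2/0}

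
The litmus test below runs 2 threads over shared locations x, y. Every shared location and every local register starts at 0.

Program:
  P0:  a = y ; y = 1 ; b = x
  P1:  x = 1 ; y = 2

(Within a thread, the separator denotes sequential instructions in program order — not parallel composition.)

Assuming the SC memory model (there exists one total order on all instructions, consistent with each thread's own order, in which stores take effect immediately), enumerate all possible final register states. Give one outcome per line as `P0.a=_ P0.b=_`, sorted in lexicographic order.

P0.a=0 P0.b=0
P0.a=0 P0.b=1
P0.a=2 P0.b=1

outcome vector order: (P0.a,P0.b)
|SC outcomes| = 3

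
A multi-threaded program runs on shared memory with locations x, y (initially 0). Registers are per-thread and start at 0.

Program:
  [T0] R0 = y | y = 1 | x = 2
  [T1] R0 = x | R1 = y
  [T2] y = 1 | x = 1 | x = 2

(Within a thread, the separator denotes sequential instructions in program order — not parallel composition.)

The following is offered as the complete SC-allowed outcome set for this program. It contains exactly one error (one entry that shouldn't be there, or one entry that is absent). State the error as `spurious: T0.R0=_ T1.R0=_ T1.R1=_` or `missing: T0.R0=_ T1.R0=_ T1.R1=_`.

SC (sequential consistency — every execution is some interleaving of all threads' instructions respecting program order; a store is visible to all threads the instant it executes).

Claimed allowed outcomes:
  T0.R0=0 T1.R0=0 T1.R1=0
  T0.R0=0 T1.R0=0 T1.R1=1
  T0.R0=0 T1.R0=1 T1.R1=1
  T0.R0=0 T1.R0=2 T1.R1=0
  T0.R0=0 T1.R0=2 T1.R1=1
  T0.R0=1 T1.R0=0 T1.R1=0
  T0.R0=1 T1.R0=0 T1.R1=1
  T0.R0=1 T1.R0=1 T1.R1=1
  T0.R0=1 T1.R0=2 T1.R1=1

outcome vector order: (T0.R0,T1.R0,T1.R1)
SC: 8 outcomes — {0/0/0, 0/0/1, 0/1/1, 0/2/1, 1/0/0, 1/0/1, 1/1/1, 1/2/1}
claimed∖SC = {0/2/0}

spurious: T0.R0=0 T1.R0=2 T1.R1=0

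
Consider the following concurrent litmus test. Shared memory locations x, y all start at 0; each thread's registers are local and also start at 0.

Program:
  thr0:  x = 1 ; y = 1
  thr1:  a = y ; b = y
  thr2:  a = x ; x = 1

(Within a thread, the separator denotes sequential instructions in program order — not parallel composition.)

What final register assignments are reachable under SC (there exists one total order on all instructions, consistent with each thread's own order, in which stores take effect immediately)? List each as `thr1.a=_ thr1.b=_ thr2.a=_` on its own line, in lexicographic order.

outcome vector order: (thr1.a,thr1.b,thr2.a)
|SC outcomes| = 6

thr1.a=0 thr1.b=0 thr2.a=0
thr1.a=0 thr1.b=0 thr2.a=1
thr1.a=0 thr1.b=1 thr2.a=0
thr1.a=0 thr1.b=1 thr2.a=1
thr1.a=1 thr1.b=1 thr2.a=0
thr1.a=1 thr1.b=1 thr2.a=1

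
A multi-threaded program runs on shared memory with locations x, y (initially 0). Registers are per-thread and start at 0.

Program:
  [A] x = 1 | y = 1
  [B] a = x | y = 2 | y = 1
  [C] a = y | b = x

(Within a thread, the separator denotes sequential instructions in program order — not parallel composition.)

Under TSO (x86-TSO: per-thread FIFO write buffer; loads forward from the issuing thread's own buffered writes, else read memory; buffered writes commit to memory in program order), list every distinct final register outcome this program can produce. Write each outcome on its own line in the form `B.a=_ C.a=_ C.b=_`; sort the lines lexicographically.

outcome vector order: (B.a,C.a,C.b)
|TSO outcomes| = 10

B.a=0 C.a=0 C.b=0
B.a=0 C.a=0 C.b=1
B.a=0 C.a=1 C.b=0
B.a=0 C.a=1 C.b=1
B.a=0 C.a=2 C.b=0
B.a=0 C.a=2 C.b=1
B.a=1 C.a=0 C.b=0
B.a=1 C.a=0 C.b=1
B.a=1 C.a=1 C.b=1
B.a=1 C.a=2 C.b=1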